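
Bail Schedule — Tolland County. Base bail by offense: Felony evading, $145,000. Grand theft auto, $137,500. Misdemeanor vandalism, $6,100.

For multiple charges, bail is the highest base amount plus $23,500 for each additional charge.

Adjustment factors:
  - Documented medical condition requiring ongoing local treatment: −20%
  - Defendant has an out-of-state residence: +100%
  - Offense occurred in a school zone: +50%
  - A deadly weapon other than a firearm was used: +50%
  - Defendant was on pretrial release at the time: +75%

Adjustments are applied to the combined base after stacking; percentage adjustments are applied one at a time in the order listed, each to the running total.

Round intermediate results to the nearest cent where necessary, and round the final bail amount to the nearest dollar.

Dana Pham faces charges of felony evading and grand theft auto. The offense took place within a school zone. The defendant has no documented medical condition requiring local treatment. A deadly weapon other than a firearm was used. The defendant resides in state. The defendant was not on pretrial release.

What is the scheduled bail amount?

Base amounts from the schedule: felony evading $145,000; grand theft auto $137,500.
Stacking rule: highest base plus $23,500 per additional charge. Highest is felony evading at $145,000; 1 additional charge → +$23,500. Combined base = $168,500.
Offense occurred in a school zone (+50%): $168,500 × 1.5 = $252,750.
A deadly weapon other than a firearm was used (+50%): $252,750 × 1.5 = $379,125.

$379,125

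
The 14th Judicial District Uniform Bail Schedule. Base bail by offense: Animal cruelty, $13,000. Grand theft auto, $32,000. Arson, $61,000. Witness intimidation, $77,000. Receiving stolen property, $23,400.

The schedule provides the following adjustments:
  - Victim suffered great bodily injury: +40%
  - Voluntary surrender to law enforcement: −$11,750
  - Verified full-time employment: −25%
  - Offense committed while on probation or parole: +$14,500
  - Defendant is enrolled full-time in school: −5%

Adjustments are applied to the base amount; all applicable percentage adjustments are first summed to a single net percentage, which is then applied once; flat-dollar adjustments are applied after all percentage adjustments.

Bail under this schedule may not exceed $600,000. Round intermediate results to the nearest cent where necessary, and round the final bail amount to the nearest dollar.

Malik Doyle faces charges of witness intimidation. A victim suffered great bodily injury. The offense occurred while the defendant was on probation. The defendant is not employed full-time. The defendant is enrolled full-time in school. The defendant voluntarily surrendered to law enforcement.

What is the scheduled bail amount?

Base amounts from the schedule: witness intimidation $77,000.
Single charge. Combined base = $77,000.
Net percentage adjustment: +40% −5% = +35%. $77,000 × 1.35 = $103,950.
Voluntary surrender to law enforcement (−$11,750 flat): $103,950 − $11,750 = $92,200.
Offense committed while on probation or parole (+$14,500 flat): $92,200 + $14,500 = $106,700.
$106,700 is within the $600,000 maximum.

$106,700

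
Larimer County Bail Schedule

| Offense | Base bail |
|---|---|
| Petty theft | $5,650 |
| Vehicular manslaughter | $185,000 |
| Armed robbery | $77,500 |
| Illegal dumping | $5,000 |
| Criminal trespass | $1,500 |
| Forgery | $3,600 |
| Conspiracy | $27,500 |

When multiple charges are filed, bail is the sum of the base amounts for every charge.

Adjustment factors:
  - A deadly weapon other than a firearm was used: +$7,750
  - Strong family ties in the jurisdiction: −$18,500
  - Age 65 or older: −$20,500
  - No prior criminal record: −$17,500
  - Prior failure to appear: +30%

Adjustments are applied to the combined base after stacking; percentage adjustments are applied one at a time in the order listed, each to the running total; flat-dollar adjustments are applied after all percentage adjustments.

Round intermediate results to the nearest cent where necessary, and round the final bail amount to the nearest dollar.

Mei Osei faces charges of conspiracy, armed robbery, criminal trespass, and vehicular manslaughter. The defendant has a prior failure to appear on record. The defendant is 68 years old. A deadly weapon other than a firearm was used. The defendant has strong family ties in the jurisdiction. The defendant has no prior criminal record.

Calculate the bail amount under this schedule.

Base amounts from the schedule: conspiracy $27,500; armed robbery $77,500; criminal trespass $1,500; vehicular manslaughter $185,000.
Stacking rule: sum of all bases. $27,500 + $77,500 + $1,500 + $185,000 = $291,500.
Prior failure to appear (+30%): $291,500 × 1.3 = $378,950.
A deadly weapon other than a firearm was used (+$7,750 flat): $378,950 + $7,750 = $386,700.
Strong family ties in the jurisdiction (−$18,500 flat): $386,700 − $18,500 = $368,200.
Age 65 or older (−$20,500 flat): $368,200 − $20,500 = $347,700.
No prior criminal record (−$17,500 flat): $347,700 − $17,500 = $330,200.

$330,200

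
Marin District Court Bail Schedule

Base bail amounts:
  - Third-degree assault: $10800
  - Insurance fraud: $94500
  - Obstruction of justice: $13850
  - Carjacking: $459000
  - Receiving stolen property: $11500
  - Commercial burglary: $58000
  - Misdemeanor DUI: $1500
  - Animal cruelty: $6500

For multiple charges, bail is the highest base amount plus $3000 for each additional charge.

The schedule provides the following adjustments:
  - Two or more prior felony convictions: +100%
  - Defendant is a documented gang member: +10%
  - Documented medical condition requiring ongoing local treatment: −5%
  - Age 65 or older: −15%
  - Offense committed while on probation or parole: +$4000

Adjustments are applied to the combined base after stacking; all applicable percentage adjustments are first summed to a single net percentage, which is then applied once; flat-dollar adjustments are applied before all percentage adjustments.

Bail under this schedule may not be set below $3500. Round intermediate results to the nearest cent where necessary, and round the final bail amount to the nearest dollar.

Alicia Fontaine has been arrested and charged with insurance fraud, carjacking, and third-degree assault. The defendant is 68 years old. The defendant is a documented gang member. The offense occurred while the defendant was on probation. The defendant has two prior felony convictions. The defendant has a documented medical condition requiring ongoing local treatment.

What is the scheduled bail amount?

$891100

Base amounts from the schedule: insurance fraud $94500; carjacking $459000; third-degree assault $10800.
Stacking rule: highest base plus $3000 per additional charge. Highest is carjacking at $459000; 2 additional charges → +$6000. Combined base = $465000.
Offense committed while on probation or parole (+$4000 flat): $465000 + $4000 = $469000.
Net percentage adjustment: +100% +10% −5% −15% = +90%. $469000 × 1.9 = $891100.
$891100 is at or above the $3500 minimum.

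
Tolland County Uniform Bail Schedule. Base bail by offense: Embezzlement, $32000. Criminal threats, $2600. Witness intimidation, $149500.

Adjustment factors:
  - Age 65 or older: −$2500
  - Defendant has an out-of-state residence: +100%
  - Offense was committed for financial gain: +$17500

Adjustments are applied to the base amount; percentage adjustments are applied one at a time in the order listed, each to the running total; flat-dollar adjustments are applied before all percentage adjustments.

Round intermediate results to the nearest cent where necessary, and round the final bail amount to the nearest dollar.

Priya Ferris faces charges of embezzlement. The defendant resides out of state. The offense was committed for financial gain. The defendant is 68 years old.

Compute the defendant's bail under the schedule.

Base amounts from the schedule: embezzlement $32000.
Single charge. Combined base = $32000.
Age 65 or older (−$2500 flat): $32000 − $2500 = $29500.
Offense was committed for financial gain (+$17500 flat): $29500 + $17500 = $47000.
Defendant has an out-of-state residence (+100%): $47000 × 2 = $94000.

$94000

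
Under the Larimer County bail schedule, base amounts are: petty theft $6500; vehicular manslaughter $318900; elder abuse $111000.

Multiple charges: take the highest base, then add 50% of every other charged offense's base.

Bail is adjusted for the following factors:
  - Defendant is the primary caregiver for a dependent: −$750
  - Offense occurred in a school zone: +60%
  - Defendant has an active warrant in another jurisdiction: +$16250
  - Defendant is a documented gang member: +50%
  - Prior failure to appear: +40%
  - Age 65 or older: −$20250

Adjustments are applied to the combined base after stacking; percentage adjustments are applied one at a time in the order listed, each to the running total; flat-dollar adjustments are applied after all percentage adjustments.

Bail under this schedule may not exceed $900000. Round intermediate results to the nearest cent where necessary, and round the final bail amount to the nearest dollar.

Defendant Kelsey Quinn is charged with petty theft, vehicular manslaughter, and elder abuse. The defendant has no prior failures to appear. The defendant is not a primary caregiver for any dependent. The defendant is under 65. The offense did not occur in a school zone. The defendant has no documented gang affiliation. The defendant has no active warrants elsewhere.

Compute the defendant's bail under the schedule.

Base amounts from the schedule: petty theft $6500; vehicular manslaughter $318900; elder abuse $111000.
Stacking rule: highest base plus 50% of each additional charge. Highest is vehicular manslaughter at $318900. Additional: $6500 × 50% = $3250; $111000 × 50% = $55500. Combined base = $318900 + $58750 = $377650.
No adjustment factors apply to this defendant.
$377650 is within the $900000 maximum.

$377650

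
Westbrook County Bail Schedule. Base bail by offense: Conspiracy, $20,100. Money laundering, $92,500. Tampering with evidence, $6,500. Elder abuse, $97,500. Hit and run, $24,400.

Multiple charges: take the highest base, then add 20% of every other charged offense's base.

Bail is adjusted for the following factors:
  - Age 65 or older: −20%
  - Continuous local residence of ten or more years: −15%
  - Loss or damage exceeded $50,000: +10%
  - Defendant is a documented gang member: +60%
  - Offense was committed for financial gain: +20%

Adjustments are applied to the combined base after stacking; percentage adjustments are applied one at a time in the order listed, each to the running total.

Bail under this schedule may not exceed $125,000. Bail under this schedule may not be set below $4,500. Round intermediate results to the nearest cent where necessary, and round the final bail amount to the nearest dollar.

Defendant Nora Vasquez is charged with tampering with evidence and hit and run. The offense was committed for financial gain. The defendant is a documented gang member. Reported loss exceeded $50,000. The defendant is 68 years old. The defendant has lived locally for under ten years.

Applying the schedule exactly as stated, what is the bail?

$43,423

Base amounts from the schedule: tampering with evidence $6,500; hit and run $24,400.
Stacking rule: highest base plus 20% of each additional charge. Highest is hit and run at $24,400. Additional: $6,500 × 20% = $1,300. Combined base = $24,400 + $1,300 = $25,700.
Age 65 or older (−20%): $25,700 × 0.8 = $20,560.
Loss or damage exceeded $50,000 (+10%): $20,560 × 1.1 = $22,616.
Defendant is a documented gang member (+60%): $22,616 × 1.6 = $36,185.60.
Offense was committed for financial gain (+20%): $36,185.60 × 1.2 = $43,422.72.
$43,422.72 is within the $125,000 maximum.
$43,422.72 is at or above the $4,500 minimum.
Rounded to the nearest dollar: $43,423.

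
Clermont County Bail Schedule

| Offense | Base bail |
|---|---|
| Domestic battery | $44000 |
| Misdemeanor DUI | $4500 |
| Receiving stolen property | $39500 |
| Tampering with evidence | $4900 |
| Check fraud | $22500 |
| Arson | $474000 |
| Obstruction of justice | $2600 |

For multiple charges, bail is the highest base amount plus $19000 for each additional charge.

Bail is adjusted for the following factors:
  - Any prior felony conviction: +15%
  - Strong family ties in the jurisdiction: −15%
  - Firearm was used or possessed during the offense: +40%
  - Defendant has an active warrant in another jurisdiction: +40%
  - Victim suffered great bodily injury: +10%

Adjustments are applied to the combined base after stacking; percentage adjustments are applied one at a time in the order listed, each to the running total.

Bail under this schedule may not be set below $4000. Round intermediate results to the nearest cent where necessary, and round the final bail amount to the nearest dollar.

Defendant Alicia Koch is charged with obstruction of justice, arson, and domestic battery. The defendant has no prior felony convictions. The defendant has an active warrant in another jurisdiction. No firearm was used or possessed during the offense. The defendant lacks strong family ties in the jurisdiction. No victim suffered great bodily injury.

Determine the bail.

Base amounts from the schedule: obstruction of justice $2600; arson $474000; domestic battery $44000.
Stacking rule: highest base plus $19000 per additional charge. Highest is arson at $474000; 2 additional charges → +$38000. Combined base = $512000.
Defendant has an active warrant in another jurisdiction (+40%): $512000 × 1.4 = $716800.
$716800 is at or above the $4000 minimum.

$716800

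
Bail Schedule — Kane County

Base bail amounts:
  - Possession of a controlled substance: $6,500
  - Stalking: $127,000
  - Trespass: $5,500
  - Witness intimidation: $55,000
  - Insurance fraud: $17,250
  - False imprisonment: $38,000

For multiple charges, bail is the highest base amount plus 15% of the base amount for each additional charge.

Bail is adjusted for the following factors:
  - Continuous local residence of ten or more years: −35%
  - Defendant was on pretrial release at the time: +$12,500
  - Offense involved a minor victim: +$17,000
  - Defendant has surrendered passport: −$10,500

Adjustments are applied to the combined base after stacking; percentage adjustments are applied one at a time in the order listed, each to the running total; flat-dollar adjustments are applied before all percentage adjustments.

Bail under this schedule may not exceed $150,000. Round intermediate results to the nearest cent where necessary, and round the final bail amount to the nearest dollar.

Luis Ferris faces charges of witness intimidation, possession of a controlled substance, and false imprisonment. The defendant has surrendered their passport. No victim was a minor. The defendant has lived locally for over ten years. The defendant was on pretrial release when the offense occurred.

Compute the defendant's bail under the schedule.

Base amounts from the schedule: witness intimidation $55,000; possession of a controlled substance $6,500; false imprisonment $38,000.
Stacking rule: highest base plus 15% of each additional charge. Highest is witness intimidation at $55,000. Additional: $6,500 × 15% = $975; $38,000 × 15% = $5,700. Combined base = $55,000 + $6,675 = $61,675.
Defendant was on pretrial release at the time (+$12,500 flat): $61,675 + $12,500 = $74,175.
Defendant has surrendered passport (−$10,500 flat): $74,175 − $10,500 = $63,675.
Continuous local residence of ten or more years (−35%): $63,675 × 0.65 = $41,388.75.
$41,388.75 is within the $150,000 maximum.
Rounded to the nearest dollar: $41,389.

$41,389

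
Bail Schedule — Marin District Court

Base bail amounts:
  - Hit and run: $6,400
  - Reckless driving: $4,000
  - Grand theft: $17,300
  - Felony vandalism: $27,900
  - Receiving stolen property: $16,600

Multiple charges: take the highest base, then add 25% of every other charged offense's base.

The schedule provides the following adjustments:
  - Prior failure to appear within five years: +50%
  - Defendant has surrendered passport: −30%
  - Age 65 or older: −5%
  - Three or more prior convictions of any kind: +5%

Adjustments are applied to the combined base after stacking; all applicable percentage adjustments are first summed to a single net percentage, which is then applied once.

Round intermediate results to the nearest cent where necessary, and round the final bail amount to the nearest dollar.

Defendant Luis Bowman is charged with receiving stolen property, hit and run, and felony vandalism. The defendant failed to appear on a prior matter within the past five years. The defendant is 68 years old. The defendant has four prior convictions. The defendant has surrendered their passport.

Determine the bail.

$40,380

Base amounts from the schedule: receiving stolen property $16,600; hit and run $6,400; felony vandalism $27,900.
Stacking rule: highest base plus 25% of each additional charge. Highest is felony vandalism at $27,900. Additional: $16,600 × 25% = $4,150; $6,400 × 25% = $1,600. Combined base = $27,900 + $5,750 = $33,650.
Net percentage adjustment: +50% −30% −5% +5% = +20%. $33,650 × 1.2 = $40,380.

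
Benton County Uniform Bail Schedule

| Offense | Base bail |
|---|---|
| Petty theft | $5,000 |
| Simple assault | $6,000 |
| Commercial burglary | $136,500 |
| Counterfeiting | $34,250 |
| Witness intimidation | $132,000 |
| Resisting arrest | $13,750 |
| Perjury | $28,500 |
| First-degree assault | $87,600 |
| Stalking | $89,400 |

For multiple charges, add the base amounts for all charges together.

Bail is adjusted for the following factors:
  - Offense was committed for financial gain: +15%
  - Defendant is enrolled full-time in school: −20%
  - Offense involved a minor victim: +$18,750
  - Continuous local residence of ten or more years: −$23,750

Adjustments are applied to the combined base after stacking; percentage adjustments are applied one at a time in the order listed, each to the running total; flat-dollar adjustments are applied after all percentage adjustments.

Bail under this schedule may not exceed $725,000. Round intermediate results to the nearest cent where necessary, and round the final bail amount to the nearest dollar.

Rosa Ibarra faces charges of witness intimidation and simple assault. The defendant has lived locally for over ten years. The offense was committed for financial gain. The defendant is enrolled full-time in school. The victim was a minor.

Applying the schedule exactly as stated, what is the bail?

Base amounts from the schedule: witness intimidation $132,000; simple assault $6,000.
Stacking rule: sum of all bases. $132,000 + $6,000 = $138,000.
Offense was committed for financial gain (+15%): $138,000 × 1.15 = $158,700.
Defendant is enrolled full-time in school (−20%): $158,700 × 0.8 = $126,960.
Offense involved a minor victim (+$18,750 flat): $126,960 + $18,750 = $145,710.
Continuous local residence of ten or more years (−$23,750 flat): $145,710 − $23,750 = $121,960.
$121,960 is within the $725,000 maximum.

$121,960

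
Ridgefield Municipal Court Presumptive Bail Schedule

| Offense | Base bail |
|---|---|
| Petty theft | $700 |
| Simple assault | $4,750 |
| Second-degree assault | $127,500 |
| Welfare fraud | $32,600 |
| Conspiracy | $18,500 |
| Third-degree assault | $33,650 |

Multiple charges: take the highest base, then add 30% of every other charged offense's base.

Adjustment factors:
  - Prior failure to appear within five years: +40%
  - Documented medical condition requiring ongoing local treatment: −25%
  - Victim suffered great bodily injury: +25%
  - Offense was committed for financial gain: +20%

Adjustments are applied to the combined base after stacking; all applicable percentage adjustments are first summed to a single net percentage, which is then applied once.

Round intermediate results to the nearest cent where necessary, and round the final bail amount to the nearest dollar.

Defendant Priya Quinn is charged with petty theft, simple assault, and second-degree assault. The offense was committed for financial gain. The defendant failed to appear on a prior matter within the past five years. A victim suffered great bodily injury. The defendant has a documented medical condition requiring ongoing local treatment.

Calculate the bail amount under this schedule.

Base amounts from the schedule: petty theft $700; simple assault $4,750; second-degree assault $127,500.
Stacking rule: highest base plus 30% of each additional charge. Highest is second-degree assault at $127,500. Additional: $700 × 30% = $210; $4,750 × 30% = $1,425. Combined base = $127,500 + $1,635 = $129,135.
Net percentage adjustment: +40% −25% +25% +20% = +60%. $129,135 × 1.6 = $206,616.

$206,616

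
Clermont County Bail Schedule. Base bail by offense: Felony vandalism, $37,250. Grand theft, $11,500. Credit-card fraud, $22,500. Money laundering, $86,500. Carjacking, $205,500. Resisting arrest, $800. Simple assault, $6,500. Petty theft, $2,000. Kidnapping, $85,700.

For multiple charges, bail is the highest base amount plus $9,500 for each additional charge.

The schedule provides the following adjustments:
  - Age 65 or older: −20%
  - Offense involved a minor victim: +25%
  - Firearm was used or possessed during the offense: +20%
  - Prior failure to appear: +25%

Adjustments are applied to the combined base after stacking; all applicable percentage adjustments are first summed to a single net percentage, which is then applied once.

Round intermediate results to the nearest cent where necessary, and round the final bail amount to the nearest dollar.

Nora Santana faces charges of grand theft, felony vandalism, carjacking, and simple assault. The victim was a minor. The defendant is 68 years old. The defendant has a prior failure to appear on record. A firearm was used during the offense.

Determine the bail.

$351,000

Base amounts from the schedule: grand theft $11,500; felony vandalism $37,250; carjacking $205,500; simple assault $6,500.
Stacking rule: highest base plus $9,500 per additional charge. Highest is carjacking at $205,500; 3 additional charges → +$28,500. Combined base = $234,000.
Net percentage adjustment: −20% +25% +20% +25% = +50%. $234,000 × 1.5 = $351,000.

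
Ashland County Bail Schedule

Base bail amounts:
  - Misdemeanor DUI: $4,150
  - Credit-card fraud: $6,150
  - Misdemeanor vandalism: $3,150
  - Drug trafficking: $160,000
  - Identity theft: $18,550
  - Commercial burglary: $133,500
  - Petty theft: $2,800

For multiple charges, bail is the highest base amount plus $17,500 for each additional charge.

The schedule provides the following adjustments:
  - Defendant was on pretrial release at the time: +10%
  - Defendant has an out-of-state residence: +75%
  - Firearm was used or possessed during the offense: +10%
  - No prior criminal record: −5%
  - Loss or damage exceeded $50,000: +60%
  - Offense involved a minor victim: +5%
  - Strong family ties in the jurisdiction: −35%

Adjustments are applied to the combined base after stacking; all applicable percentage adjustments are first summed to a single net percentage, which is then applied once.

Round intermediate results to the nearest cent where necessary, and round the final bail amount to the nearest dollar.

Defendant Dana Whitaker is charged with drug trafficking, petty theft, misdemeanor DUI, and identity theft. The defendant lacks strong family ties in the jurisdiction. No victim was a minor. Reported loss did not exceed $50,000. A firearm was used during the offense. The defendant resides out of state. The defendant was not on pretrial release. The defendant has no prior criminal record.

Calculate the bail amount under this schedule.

$382,500

Base amounts from the schedule: drug trafficking $160,000; petty theft $2,800; misdemeanor DUI $4,150; identity theft $18,550.
Stacking rule: highest base plus $17,500 per additional charge. Highest is drug trafficking at $160,000; 3 additional charges → +$52,500. Combined base = $212,500.
Net percentage adjustment: +75% +10% −5% = +80%. $212,500 × 1.8 = $382,500.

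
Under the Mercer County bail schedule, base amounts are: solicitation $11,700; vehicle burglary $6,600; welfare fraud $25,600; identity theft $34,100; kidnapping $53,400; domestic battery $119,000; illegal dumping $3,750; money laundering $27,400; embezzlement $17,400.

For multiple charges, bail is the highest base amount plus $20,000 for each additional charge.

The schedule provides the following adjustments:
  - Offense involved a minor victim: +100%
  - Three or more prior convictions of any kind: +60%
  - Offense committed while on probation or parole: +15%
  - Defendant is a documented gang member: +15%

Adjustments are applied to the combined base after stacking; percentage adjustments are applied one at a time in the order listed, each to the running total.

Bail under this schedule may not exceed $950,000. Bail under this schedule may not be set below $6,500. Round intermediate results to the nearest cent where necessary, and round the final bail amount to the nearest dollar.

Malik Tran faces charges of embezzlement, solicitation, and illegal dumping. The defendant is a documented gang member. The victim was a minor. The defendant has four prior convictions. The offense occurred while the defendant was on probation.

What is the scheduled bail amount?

Base amounts from the schedule: embezzlement $17,400; solicitation $11,700; illegal dumping $3,750.
Stacking rule: highest base plus $20,000 per additional charge. Highest is embezzlement at $17,400; 2 additional charges → +$40,000. Combined base = $57,400.
Offense involved a minor victim (+100%): $57,400 × 2 = $114,800.
Three or more prior convictions of any kind (+60%): $114,800 × 1.6 = $183,680.
Offense committed while on probation or parole (+15%): $183,680 × 1.15 = $211,232.
Defendant is a documented gang member (+15%): $211,232 × 1.15 = $242,916.80.
$242,916.80 is within the $950,000 maximum.
$242,916.80 is at or above the $6,500 minimum.
Rounded to the nearest dollar: $242,917.

$242,917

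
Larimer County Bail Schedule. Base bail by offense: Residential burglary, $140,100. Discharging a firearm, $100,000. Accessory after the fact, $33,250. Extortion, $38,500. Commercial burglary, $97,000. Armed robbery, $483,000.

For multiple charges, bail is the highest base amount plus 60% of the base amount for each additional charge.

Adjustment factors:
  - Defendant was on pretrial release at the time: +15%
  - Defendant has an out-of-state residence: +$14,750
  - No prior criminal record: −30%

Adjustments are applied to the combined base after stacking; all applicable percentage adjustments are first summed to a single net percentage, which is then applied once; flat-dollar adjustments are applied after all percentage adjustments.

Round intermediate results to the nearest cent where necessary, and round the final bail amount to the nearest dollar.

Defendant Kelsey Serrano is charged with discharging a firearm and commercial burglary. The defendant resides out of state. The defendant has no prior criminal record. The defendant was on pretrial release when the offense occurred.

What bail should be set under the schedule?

$149,220

Base amounts from the schedule: discharging a firearm $100,000; commercial burglary $97,000.
Stacking rule: highest base plus 60% of each additional charge. Highest is discharging a firearm at $100,000. Additional: $97,000 × 60% = $58,200. Combined base = $100,000 + $58,200 = $158,200.
Net percentage adjustment: +15% −30% = −15%. $158,200 × 0.85 = $134,470.
Defendant has an out-of-state residence (+$14,750 flat): $134,470 + $14,750 = $149,220.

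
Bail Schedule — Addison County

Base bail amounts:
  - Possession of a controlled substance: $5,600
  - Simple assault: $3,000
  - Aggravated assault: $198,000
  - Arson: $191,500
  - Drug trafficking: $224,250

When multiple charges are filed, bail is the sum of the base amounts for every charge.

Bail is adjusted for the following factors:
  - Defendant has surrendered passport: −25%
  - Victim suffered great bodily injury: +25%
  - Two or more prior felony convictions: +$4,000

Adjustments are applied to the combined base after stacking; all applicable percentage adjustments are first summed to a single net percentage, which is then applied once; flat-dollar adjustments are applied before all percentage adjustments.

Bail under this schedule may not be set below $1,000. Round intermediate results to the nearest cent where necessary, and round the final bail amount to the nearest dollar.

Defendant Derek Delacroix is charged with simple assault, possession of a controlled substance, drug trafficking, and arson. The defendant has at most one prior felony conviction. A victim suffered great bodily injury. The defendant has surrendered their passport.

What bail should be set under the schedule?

Base amounts from the schedule: simple assault $3,000; possession of a controlled substance $5,600; drug trafficking $224,250; arson $191,500.
Stacking rule: sum of all bases. $3,000 + $5,600 + $224,250 + $191,500 = $424,350.
Net percentage adjustment: −25% +25% = +0%. $424,350 × 1 = $424,350.
$424,350 is at or above the $1,000 minimum.

$424,350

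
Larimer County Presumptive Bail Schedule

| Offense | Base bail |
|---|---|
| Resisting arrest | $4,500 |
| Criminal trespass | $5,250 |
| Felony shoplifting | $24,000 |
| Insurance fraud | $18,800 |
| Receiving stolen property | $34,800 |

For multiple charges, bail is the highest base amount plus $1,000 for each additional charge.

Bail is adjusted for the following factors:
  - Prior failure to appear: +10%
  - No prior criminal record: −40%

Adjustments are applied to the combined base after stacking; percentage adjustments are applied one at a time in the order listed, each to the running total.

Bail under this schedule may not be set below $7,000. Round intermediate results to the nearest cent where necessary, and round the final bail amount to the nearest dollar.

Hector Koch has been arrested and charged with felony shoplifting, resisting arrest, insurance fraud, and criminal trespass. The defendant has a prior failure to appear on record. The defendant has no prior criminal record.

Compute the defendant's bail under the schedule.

$17,820

Base amounts from the schedule: felony shoplifting $24,000; resisting arrest $4,500; insurance fraud $18,800; criminal trespass $5,250.
Stacking rule: highest base plus $1,000 per additional charge. Highest is felony shoplifting at $24,000; 3 additional charges → +$3,000. Combined base = $27,000.
Prior failure to appear (+10%): $27,000 × 1.1 = $29,700.
No prior criminal record (−40%): $29,700 × 0.6 = $17,820.
$17,820 is at or above the $7,000 minimum.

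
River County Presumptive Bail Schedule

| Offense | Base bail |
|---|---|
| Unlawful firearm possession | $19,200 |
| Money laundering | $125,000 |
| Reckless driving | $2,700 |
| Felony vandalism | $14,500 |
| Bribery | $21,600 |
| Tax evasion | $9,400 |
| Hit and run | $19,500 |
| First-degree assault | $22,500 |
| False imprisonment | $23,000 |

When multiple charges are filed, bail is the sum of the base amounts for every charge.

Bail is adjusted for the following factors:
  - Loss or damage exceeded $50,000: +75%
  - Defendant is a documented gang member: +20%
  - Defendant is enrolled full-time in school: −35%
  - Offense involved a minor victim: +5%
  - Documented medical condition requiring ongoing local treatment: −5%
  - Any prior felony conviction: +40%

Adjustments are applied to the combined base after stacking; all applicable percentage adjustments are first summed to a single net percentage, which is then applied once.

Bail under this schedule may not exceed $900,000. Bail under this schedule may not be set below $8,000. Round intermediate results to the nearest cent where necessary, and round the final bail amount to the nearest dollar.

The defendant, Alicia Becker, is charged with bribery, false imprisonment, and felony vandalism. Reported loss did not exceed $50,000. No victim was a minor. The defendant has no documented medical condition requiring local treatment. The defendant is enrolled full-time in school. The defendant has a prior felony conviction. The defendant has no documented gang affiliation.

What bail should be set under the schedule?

Base amounts from the schedule: bribery $21,600; false imprisonment $23,000; felony vandalism $14,500.
Stacking rule: sum of all bases. $21,600 + $23,000 + $14,500 = $59,100.
Net percentage adjustment: −35% +40% = +5%. $59,100 × 1.05 = $62,055.
$62,055 is within the $900,000 maximum.
$62,055 is at or above the $8,000 minimum.

$62,055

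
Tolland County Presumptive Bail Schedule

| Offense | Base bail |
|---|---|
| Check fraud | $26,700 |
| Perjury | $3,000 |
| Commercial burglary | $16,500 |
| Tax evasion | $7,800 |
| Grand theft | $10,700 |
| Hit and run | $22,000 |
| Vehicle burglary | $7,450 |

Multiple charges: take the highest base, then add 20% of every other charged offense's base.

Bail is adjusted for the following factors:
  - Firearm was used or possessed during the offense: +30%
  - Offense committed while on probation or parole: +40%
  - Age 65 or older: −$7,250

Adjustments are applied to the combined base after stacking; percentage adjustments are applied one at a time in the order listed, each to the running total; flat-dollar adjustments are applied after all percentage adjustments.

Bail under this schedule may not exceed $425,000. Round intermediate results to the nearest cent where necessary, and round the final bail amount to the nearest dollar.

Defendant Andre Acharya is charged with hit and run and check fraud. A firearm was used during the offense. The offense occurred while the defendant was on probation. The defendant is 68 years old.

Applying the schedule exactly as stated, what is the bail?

Base amounts from the schedule: hit and run $22,000; check fraud $26,700.
Stacking rule: highest base plus 20% of each additional charge. Highest is check fraud at $26,700. Additional: $22,000 × 20% = $4,400. Combined base = $26,700 + $4,400 = $31,100.
Firearm was used or possessed during the offense (+30%): $31,100 × 1.3 = $40,430.
Offense committed while on probation or parole (+40%): $40,430 × 1.4 = $56,602.
Age 65 or older (−$7,250 flat): $56,602 − $7,250 = $49,352.
$49,352 is within the $425,000 maximum.

$49,352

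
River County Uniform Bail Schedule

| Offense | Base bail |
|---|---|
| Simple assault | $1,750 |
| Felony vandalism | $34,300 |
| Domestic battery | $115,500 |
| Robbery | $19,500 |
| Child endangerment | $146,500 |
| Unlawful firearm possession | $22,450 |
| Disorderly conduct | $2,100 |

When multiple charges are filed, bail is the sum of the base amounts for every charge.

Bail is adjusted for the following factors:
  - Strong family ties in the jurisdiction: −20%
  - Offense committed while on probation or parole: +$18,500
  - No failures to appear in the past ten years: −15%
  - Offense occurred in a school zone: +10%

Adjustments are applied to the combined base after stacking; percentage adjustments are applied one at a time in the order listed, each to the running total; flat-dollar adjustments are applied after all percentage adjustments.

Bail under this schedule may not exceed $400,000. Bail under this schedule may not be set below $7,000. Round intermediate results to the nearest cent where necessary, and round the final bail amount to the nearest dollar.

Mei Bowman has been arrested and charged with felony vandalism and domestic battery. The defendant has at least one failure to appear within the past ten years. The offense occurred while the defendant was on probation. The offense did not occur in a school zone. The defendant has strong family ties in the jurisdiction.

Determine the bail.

$138,340

Base amounts from the schedule: felony vandalism $34,300; domestic battery $115,500.
Stacking rule: sum of all bases. $34,300 + $115,500 = $149,800.
Strong family ties in the jurisdiction (−20%): $149,800 × 0.8 = $119,840.
Offense committed while on probation or parole (+$18,500 flat): $119,840 + $18,500 = $138,340.
$138,340 is within the $400,000 maximum.
$138,340 is at or above the $7,000 minimum.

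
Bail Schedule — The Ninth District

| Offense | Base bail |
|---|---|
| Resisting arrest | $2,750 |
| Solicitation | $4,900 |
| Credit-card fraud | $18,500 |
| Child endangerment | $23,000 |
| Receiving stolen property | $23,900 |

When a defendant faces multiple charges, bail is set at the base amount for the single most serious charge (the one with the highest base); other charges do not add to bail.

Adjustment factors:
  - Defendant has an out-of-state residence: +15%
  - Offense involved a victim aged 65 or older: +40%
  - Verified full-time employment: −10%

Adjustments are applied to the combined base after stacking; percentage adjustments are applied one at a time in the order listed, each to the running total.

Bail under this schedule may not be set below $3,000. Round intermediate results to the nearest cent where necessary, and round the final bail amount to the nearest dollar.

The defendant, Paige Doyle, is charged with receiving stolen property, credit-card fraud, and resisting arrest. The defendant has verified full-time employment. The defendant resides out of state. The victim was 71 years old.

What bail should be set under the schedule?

$34,631

Base amounts from the schedule: receiving stolen property $23,900; credit-card fraud $18,500; resisting arrest $2,750.
Stacking rule: use the highest base only. Highest is receiving stolen property at $23,900. Combined base = $23,900.
Defendant has an out-of-state residence (+15%): $23,900 × 1.15 = $27,485.
Offense involved a victim aged 65 or older (+40%): $27,485 × 1.4 = $38,479.
Verified full-time employment (−10%): $38,479 × 0.9 = $34,631.10.
$34,631.10 is at or above the $3,000 minimum.
Rounded to the nearest dollar: $34,631.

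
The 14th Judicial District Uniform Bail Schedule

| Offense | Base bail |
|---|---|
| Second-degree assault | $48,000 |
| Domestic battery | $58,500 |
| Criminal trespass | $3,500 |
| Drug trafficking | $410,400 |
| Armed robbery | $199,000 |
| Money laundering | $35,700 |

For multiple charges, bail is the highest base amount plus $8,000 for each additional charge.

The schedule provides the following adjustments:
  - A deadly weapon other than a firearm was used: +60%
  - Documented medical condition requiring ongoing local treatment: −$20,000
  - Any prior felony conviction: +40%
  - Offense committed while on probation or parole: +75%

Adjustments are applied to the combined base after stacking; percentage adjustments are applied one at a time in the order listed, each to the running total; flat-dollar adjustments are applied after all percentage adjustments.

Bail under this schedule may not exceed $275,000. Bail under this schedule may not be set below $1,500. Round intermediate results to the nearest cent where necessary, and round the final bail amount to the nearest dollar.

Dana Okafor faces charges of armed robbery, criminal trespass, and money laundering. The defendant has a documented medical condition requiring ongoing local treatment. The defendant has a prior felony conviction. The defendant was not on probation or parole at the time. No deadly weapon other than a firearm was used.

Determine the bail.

Base amounts from the schedule: armed robbery $199,000; criminal trespass $3,500; money laundering $35,700.
Stacking rule: highest base plus $8,000 per additional charge. Highest is armed robbery at $199,000; 2 additional charges → +$16,000. Combined base = $215,000.
Any prior felony conviction (+40%): $215,000 × 1.4 = $301,000.
Documented medical condition requiring ongoing local treatment (−$20,000 flat): $301,000 − $20,000 = $281,000.
Result $281,000 exceeds the maximum of $275,000; bail is capped at $275,000.
$275,000 is at or above the $1,500 minimum.

$275,000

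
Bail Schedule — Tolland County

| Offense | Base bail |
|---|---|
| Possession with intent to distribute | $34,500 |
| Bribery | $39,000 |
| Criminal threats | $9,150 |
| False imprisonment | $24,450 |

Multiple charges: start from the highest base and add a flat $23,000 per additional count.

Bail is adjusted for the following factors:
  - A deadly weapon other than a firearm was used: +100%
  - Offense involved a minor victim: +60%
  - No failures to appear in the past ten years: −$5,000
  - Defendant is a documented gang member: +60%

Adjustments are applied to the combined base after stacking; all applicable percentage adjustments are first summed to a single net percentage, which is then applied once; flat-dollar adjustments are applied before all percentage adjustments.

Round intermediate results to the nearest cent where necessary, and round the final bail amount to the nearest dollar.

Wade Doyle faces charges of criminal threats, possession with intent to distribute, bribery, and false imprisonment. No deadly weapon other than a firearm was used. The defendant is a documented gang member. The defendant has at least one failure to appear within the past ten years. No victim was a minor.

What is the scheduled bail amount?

Base amounts from the schedule: criminal threats $9,150; possession with intent to distribute $34,500; bribery $39,000; false imprisonment $24,450.
Stacking rule: highest base plus $23,000 per additional charge. Highest is bribery at $39,000; 3 additional charges → +$69,000. Combined base = $108,000.
Defendant is a documented gang member (+60%): $108,000 × 1.6 = $172,800.

$172,800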